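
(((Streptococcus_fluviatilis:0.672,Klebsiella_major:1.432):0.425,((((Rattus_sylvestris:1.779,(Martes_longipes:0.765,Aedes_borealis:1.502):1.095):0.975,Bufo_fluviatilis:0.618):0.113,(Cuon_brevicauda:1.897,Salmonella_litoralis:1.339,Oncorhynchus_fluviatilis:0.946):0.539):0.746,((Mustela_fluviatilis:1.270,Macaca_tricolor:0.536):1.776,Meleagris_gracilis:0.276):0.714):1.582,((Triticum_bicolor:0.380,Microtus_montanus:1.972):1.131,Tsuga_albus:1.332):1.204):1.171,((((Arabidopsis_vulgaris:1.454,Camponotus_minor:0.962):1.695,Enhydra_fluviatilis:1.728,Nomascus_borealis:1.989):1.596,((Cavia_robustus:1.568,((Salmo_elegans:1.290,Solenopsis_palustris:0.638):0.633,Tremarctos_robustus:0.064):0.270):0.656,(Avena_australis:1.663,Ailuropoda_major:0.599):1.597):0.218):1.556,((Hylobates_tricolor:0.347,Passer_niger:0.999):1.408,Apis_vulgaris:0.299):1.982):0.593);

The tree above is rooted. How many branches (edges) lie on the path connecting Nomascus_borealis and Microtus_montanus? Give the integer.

The MRCA of Nomascus_borealis and Microtus_montanus is the root of the tree.
From Nomascus_borealis up to that node: 4 branches. From Microtus_montanus up to the same node: 4 branches. Total: 4 + 4 = 8.

8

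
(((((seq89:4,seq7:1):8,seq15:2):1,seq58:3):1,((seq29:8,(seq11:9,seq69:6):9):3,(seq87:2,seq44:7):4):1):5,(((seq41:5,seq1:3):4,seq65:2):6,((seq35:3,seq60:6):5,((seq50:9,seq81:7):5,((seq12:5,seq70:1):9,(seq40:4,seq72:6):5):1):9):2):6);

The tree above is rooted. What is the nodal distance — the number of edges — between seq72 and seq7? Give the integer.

The MRCA of seq72 and seq7 is the root of the tree.
From seq72 up to that node: 6 branches. From seq7 up to the same node: 5 branches. Total: 6 + 5 = 11.

11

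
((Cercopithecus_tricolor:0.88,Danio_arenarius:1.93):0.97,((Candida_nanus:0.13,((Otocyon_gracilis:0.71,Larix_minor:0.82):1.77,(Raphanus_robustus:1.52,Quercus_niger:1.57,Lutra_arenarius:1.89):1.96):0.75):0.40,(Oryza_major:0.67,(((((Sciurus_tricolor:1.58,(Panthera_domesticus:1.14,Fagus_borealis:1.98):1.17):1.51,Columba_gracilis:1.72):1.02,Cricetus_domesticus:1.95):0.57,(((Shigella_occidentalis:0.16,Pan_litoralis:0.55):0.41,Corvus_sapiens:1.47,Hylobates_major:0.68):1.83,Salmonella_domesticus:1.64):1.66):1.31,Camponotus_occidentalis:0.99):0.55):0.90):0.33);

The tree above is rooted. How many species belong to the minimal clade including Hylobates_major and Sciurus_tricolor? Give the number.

10

The MRCA of Hylobates_major and Sciurus_tricolor is the node subtending ((((Sciurus_tricolor,(Panthera_domesticus,Fagus_borealis)),Columba_gracilis),Cricetus_domesticus),(((Shigella_occidentalis,Pan_litoralis),Corvus_sapiens,Hylobates_major),Salmonella_domesticus)).
That clade contains 10 terminal taxa: Columba_gracilis, Corvus_sapiens, Cricetus_domesticus, Fagus_borealis, Hylobates_major, Pan_litoralis, Panthera_domesticus, Salmonella_domesticus, Sciurus_tricolor, Shigella_occidentalis.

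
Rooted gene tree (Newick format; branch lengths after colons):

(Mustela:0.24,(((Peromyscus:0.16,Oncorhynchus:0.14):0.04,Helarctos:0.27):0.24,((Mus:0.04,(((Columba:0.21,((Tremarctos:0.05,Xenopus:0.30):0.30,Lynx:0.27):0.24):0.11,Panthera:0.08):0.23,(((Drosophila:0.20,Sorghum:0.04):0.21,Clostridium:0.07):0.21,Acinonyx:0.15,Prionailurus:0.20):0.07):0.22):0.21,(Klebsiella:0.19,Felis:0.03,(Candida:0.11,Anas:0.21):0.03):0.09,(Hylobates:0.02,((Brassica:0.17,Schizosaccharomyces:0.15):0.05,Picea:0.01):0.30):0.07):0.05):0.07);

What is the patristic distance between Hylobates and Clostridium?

The path runs Hylobates → … → MRCA → … → Clostridium; the MRCA is the node subtending ((Mus,(((Columba,((Tremarctos,Xenopus),Lynx)),Panthera),(((Drosophila,Sorghum),Clostridium),Acinonyx,Prionailurus))),(Klebsiella,Felis,(Candida,Anas)),(Hylobates,((Brassica,Schizosaccharomyces),Picea))).
Branch lengths along that path: 0.02 + 0.07 + 0.21 + 0.22 + 0.07 + 0.21 + 0.07 = 0.87.

0.87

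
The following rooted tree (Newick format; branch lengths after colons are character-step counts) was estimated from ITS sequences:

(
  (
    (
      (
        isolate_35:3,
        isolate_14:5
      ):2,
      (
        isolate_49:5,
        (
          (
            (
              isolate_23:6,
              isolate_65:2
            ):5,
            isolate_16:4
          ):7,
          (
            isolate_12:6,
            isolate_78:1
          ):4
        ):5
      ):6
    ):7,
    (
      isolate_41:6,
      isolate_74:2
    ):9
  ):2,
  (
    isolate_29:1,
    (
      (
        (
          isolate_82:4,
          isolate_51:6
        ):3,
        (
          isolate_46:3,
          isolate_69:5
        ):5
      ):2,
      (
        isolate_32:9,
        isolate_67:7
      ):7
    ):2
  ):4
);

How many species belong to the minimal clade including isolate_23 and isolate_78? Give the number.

The MRCA of isolate_23 and isolate_78 is the node subtending (((isolate_23,isolate_65),isolate_16),(isolate_12,isolate_78)).
That clade contains 5 terminal taxa: isolate_12, isolate_16, isolate_23, isolate_65, isolate_78.

5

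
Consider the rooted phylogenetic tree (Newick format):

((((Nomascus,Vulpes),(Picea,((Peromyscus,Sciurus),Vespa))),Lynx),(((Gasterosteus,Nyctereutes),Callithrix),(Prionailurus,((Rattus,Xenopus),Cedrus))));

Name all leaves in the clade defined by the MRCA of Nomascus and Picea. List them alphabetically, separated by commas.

Nomascus, Peromyscus, Picea, Sciurus, Vespa, Vulpes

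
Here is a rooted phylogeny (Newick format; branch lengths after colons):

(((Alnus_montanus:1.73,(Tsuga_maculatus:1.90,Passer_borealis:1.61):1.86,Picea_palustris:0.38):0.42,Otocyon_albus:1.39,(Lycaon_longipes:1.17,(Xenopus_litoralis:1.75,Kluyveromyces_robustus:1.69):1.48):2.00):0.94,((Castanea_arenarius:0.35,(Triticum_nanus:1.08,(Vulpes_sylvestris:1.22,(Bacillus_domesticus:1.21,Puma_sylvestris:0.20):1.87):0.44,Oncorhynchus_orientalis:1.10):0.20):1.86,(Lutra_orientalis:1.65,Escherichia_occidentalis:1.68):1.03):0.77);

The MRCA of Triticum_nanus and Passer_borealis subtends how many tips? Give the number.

16

The MRCA of Triticum_nanus and Passer_borealis is the root, so the clade is the entire tree.
That clade contains 16 terminal taxa: Alnus_montanus, Bacillus_domesticus, Castanea_arenarius, Escherichia_occidentalis, Kluyveromyces_robustus, Lutra_orientalis, Lycaon_longipes, Oncorhynchus_orientalis, Otocyon_albus, Passer_borealis, Picea_palustris, Puma_sylvestris, Triticum_nanus, Tsuga_maculatus, Vulpes_sylvestris, Xenopus_litoralis.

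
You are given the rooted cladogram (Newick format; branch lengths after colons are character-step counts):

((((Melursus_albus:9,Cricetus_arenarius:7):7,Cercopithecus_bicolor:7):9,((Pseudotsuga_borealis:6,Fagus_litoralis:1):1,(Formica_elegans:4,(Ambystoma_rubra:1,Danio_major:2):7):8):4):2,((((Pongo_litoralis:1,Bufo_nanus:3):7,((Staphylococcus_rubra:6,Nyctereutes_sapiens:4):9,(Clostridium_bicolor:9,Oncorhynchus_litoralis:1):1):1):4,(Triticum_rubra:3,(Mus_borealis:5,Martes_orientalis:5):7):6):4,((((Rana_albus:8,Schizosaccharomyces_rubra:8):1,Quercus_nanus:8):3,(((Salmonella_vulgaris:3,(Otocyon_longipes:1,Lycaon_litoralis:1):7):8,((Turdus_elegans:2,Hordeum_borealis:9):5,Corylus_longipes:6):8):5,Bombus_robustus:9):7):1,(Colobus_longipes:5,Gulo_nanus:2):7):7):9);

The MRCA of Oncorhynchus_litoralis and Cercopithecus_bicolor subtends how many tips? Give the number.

The MRCA of Oncorhynchus_litoralis and Cercopithecus_bicolor is the root, so the clade is the entire tree.
That clade contains 29 terminal taxa: Ambystoma_rubra, Bombus_robustus, Bufo_nanus, Cercopithecus_bicolor, Clostridium_bicolor, Colobus_longipes, Corylus_longipes, Cricetus_arenarius, Danio_major, Fagus_litoralis, Formica_elegans, Gulo_nanus, Hordeum_borealis, Lycaon_litoralis, Martes_orientalis, Melursus_albus, Mus_borealis, Nyctereutes_sapiens, Oncorhynchus_litoralis, Otocyon_longipes, Pongo_litoralis, Pseudotsuga_borealis, Quercus_nanus, Rana_albus, Salmonella_vulgaris, Schizosaccharomyces_rubra, Staphylococcus_rubra, Triticum_rubra, Turdus_elegans.

29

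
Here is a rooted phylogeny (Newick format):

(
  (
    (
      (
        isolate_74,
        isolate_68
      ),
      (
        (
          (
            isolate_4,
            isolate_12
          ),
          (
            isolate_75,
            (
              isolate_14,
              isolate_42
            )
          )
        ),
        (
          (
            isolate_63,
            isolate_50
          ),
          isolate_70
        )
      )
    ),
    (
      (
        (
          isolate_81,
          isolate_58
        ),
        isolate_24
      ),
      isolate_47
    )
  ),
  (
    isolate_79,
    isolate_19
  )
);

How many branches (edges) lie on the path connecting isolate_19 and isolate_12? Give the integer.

The MRCA of isolate_19 and isolate_12 is the root of the tree.
From isolate_19 up to that node: 2 branches. From isolate_12 up to the same node: 6 branches. Total: 2 + 6 = 8.

8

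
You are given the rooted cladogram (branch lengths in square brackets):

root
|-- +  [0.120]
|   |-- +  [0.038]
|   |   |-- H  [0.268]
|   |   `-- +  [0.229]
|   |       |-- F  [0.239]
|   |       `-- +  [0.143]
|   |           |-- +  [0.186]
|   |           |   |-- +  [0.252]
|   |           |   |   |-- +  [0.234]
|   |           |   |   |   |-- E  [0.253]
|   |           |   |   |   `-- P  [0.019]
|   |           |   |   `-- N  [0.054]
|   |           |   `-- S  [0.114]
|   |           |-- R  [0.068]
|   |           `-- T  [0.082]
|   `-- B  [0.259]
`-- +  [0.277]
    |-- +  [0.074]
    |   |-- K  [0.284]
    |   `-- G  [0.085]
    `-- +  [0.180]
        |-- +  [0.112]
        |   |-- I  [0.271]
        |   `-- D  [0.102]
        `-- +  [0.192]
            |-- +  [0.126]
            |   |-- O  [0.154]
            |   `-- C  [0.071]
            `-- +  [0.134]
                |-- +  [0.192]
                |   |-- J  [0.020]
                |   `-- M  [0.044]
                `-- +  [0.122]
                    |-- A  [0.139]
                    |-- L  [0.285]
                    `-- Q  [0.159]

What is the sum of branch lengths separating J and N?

2.017

The path runs J → … → MRCA → … → N; the MRCA is the root of the tree.
Branch lengths along that path: 0.020 + 0.192 + 0.134 + 0.192 + 0.180 + 0.277 + 0.120 + 0.038 + 0.229 + 0.143 + 0.186 + 0.252 + 0.054 = 2.017.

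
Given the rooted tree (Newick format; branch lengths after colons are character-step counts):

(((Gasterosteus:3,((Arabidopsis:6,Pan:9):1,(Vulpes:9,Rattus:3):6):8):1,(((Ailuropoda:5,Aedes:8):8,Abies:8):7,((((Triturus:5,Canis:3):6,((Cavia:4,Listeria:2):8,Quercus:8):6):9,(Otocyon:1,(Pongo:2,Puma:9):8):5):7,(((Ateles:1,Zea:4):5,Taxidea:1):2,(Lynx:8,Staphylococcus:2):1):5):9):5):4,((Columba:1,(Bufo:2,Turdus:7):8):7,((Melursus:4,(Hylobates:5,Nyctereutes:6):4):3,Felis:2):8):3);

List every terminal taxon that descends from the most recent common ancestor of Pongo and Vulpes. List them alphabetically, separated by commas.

Tracing Pongo: it sits inside (Pongo,Puma).
Tracing Vulpes: it sits inside (Vulpes,Rattus).
The smallest clade enclosing both is ((Gasterosteus,((Arabidopsis,Pan),(Vulpes,Rattus))),(((Ailuropoda,Aedes),Abies),((((Triturus,Canis),((Cavia,Listeria),Quercus)),(Otocyon,(Pongo,Puma))),(((Ateles,Zea),Taxidea),(Lynx,Staphylococcus))))); the answer is its 21 terminal taxa in alphabetical order.

Abies, Aedes, Ailuropoda, Arabidopsis, Ateles, Canis, Cavia, Gasterosteus, Listeria, Lynx, Otocyon, Pan, Pongo, Puma, Quercus, Rattus, Staphylococcus, Taxidea, Triturus, Vulpes, Zea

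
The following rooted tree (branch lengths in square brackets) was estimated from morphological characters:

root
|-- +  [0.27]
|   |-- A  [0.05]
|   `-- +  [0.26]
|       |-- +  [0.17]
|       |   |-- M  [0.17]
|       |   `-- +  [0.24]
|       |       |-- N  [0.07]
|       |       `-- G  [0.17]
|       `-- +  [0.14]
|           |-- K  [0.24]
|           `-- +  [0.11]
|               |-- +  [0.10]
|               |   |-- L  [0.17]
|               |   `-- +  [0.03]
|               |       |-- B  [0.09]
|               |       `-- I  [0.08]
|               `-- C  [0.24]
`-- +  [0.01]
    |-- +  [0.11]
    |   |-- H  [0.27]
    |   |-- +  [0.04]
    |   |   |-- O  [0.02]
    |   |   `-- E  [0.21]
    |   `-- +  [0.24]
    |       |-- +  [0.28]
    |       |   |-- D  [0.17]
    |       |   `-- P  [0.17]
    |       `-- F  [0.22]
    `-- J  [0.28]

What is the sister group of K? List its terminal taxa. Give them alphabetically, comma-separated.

B, C, I, L

K attaches to the tree at the node subtending (K,((L,(B,I)),C)).
The other lineage descending from that same node — the sister group — is ((L,(B,I)),C); its 4 tips in alphabetical order are the answer.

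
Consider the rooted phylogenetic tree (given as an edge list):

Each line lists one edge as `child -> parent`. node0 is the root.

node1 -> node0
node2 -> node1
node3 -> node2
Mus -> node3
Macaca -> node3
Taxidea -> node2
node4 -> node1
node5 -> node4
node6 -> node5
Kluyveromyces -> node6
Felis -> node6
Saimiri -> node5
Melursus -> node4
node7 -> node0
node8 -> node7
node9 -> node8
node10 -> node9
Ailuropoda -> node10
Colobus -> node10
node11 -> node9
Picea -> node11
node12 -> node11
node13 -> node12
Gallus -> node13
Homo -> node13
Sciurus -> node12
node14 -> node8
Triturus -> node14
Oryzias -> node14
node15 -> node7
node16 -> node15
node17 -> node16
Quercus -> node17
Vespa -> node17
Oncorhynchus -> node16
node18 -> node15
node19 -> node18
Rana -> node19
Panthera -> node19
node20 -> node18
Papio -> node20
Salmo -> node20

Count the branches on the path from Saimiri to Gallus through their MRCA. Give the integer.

11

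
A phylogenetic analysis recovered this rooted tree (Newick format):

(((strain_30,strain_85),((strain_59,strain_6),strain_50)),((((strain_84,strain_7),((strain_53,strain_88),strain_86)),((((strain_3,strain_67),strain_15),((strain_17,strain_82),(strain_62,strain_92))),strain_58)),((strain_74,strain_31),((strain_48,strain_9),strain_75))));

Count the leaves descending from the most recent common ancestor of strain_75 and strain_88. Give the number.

The MRCA of strain_75 and strain_88 is the node subtending ((((strain_84,strain_7),((strain_53,strain_88),strain_86)),((((strain_3,strain_67),strain_15),((strain_17,strain_82),(strain_62,strain_92))),strain_58)),((strain_74,strain_31),((strain_48,strain_9),strain_75))).
That clade contains 18 terminal taxa: strain_15, strain_17, strain_3, strain_31, strain_48, strain_53, strain_58, strain_62, strain_67, strain_7, strain_74, strain_75, strain_82, strain_84, strain_86, strain_88, strain_9, strain_92.

18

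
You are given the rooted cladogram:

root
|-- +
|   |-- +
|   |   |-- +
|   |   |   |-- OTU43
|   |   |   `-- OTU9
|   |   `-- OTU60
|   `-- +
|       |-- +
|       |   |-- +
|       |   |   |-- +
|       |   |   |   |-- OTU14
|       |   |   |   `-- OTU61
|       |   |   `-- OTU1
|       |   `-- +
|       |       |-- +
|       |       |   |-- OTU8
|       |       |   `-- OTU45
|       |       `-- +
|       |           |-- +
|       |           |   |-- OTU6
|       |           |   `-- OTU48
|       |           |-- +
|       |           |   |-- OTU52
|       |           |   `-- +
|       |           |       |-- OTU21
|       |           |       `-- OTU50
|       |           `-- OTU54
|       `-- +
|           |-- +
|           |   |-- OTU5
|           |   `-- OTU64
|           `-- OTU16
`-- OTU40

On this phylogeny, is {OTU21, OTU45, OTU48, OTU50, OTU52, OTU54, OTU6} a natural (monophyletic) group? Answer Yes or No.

The MRCA of the listed taxa subtends ((OTU8,OTU45),((OTU6,OTU48),(OTU52,(OTU21,OTU50)),OTU54)).
That clade also contains OTU8, which is not in the proposed group, so the group is not monophyletic.

No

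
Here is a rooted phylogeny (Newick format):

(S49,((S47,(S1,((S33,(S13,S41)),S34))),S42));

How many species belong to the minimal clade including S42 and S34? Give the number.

The MRCA of S42 and S34 is the node subtending ((S47,(S1,((S33,(S13,S41)),S34))),S42).
That clade contains 7 terminal taxa: S1, S13, S33, S34, S41, S42, S47.

7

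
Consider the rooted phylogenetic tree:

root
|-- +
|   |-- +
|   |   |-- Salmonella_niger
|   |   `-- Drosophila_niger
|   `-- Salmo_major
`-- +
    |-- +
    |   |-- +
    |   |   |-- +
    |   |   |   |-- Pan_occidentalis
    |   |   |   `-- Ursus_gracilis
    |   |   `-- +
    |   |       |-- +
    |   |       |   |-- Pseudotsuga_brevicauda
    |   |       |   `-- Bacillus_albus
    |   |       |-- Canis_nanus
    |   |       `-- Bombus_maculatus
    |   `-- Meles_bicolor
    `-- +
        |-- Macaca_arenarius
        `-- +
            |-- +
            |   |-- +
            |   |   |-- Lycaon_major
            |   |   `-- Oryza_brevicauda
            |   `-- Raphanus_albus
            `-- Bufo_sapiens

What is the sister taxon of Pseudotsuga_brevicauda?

Bacillus_albus

Pseudotsuga_brevicauda attaches to the tree at the node subtending (Pseudotsuga_brevicauda,Bacillus_albus).
The other lineage descending from that same node — the sister group — is the single tip Bacillus_albus.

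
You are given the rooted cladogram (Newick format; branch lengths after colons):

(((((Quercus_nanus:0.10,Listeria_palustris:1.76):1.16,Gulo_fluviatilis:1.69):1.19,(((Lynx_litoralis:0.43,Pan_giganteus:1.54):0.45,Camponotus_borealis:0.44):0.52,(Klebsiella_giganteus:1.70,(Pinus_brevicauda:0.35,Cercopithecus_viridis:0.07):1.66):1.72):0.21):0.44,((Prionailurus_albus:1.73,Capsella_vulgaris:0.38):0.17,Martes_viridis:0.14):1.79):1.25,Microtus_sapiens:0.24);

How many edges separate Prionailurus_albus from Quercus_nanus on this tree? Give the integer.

7

The MRCA of Prionailurus_albus and Quercus_nanus is the node subtending ((((Quercus_nanus,Listeria_palustris),Gulo_fluviatilis),(((Lynx_litoralis,Pan_giganteus),Camponotus_borealis),(Klebsiella_giganteus,(Pinus_brevicauda,Cercopithecus_viridis)))),((Prionailurus_albus,Capsella_vulgaris),Martes_viridis)).
From Prionailurus_albus up to that node: 3 branches. From Quercus_nanus up to the same node: 4 branches. Total: 3 + 4 = 7.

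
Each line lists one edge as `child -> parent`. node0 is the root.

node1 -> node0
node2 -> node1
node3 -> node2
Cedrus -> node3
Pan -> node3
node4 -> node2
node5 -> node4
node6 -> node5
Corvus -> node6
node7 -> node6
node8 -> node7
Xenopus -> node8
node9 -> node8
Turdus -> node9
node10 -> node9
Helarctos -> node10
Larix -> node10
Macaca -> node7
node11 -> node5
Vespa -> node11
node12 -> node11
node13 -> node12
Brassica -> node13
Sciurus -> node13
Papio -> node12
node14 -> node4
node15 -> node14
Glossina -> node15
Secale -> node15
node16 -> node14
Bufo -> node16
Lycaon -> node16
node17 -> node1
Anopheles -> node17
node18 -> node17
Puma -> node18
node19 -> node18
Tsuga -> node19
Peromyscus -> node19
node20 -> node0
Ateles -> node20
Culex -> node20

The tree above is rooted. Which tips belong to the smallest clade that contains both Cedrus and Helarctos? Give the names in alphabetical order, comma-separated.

Brassica, Bufo, Cedrus, Corvus, Glossina, Helarctos, Larix, Lycaon, Macaca, Pan, Papio, Sciurus, Secale, Turdus, Vespa, Xenopus

Tracing Cedrus: it sits inside (Cedrus,Pan).
Tracing Helarctos: it sits inside (Helarctos,Larix).
The smallest clade enclosing both is ((Cedrus,Pan),(((Corvus,((Xenopus,(Turdus,(Helarctos,Larix))),Macaca)),(Vespa,((Brassica,Sciurus),Papio))),((Glossina,Secale),(Bufo,Lycaon)))); the answer is its 16 terminal taxa in alphabetical order.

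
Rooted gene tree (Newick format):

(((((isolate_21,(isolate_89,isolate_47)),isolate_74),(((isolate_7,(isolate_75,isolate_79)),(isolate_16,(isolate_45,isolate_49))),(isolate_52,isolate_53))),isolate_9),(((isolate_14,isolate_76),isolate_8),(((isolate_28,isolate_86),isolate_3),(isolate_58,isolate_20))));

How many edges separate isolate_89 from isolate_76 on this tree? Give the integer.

10

The MRCA of isolate_89 and isolate_76 is the root of the tree.
From isolate_89 up to that node: 6 branches. From isolate_76 up to the same node: 4 branches. Total: 6 + 4 = 10.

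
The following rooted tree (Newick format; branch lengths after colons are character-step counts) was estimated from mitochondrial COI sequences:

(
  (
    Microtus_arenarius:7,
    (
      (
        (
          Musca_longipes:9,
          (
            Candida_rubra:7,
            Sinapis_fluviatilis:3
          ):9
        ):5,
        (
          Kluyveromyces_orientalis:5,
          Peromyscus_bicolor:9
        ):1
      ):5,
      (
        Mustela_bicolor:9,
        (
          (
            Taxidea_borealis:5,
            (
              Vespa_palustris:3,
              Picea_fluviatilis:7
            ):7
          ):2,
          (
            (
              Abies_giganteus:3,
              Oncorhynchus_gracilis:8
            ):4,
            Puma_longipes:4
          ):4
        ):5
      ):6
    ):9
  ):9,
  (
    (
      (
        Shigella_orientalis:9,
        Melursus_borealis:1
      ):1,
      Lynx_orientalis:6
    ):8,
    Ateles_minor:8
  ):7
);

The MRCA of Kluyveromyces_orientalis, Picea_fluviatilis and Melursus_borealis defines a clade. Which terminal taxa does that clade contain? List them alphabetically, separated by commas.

Tracing Kluyveromyces_orientalis: it sits inside (Kluyveromyces_orientalis,Peromyscus_bicolor).
Tracing Picea_fluviatilis: it sits inside (Vespa_palustris,Picea_fluviatilis).
Tracing Melursus_borealis: it sits inside (Shigella_orientalis,Melursus_borealis).
The smallest clade enclosing all 3 is the whole tree (their MRCA is the root), so the answer is all 17 tips in alphabetical order.

Abies_giganteus, Ateles_minor, Candida_rubra, Kluyveromyces_orientalis, Lynx_orientalis, Melursus_borealis, Microtus_arenarius, Musca_longipes, Mustela_bicolor, Oncorhynchus_gracilis, Peromyscus_bicolor, Picea_fluviatilis, Puma_longipes, Shigella_orientalis, Sinapis_fluviatilis, Taxidea_borealis, Vespa_palustris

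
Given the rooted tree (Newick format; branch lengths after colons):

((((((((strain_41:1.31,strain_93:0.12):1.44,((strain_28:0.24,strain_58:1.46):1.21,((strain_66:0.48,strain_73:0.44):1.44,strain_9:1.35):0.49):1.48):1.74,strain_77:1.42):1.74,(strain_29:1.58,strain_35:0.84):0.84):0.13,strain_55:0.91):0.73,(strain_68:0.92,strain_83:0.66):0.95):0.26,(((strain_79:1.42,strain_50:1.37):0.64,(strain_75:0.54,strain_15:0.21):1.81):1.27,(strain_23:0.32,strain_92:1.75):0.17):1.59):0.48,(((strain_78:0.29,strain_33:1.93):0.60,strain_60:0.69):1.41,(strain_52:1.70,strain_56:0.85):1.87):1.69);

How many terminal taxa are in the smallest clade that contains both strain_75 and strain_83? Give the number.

The MRCA of strain_75 and strain_83 is the node subtending (((((((strain_41,strain_93),((strain_28,strain_58),((strain_66,strain_73),strain_9))),strain_77),(strain_29,strain_35)),strain_55),(strain_68,strain_83)),(((strain_79,strain_50),(strain_75,strain_15)),(strain_23,strain_92))).
That clade contains 19 terminal taxa: strain_15, strain_23, strain_28, strain_29, strain_35, strain_41, strain_50, strain_55, strain_58, strain_66, strain_68, strain_73, strain_75, strain_77, strain_79, strain_83, strain_9, strain_92, strain_93.

19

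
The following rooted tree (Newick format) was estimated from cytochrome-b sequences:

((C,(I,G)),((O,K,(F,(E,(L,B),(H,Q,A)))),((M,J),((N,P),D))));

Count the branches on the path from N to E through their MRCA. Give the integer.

8

The MRCA of N and E is the node subtending ((O,K,(F,(E,(L,B),(H,Q,A)))),((M,J),((N,P),D))).
From N up to that node: 4 branches. From E up to the same node: 4 branches. Total: 4 + 4 = 8.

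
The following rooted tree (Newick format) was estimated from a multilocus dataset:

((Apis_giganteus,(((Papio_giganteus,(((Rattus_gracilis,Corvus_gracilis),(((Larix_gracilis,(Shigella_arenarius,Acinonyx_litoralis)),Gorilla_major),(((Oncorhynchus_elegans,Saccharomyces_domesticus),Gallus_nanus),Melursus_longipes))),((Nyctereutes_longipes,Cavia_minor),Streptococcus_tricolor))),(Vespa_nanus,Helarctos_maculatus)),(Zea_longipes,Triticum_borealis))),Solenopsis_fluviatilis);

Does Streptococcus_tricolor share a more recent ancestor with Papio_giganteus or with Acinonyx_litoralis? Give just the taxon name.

The MRCA of Streptococcus_tricolor and Acinonyx_litoralis subtends (((Rattus_gracilis,Corvus_gracilis),(((Larix_gracilis,(Shigella_arenarius,Acinonyx_litoralis)),Gorilla_major),(((Oncorhynchus_elegans,Saccharomyces_domesticus),Gallus_nanus),Melursus_longipes))),((Nyctereutes_longipes,Cavia_minor),Streptococcus_tricolor)) (13 taxa).
The MRCA of Streptococcus_tricolor and Papio_giganteus subtends (Papio_giganteus,(((Rattus_gracilis,Corvus_gracilis),(((Larix_gracilis,(Shigella_arenarius,Acinonyx_litoralis)),Gorilla_major),(((Oncorhynchus_elegans,Saccharomyces_domesticus),Gallus_nanus),Melursus_longipes))),((Nyctereutes_longipes,Cavia_minor),Streptococcus_tricolor))) (14 taxa).
The first is nested inside the second, so Streptococcus_tricolor shares a more recent common ancestor with Acinonyx_litoralis.

Acinonyx_litoralis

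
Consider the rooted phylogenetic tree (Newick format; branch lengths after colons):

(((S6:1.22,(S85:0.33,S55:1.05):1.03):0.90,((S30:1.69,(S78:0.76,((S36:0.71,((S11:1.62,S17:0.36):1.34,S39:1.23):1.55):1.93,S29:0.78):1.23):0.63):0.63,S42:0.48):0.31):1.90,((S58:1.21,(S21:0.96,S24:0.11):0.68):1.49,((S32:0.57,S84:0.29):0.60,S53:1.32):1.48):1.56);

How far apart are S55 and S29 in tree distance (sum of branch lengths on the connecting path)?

The path runs S55 → … → MRCA → … → S29; the MRCA is the node subtending ((S6,(S85,S55)),((S30,(S78,((S36,((S11,S17),S39)),S29))),S42)).
Branch lengths along that path: 1.05 + 1.03 + 0.90 + 0.31 + 0.63 + 0.63 + 1.23 + 0.78 = 6.56.

6.56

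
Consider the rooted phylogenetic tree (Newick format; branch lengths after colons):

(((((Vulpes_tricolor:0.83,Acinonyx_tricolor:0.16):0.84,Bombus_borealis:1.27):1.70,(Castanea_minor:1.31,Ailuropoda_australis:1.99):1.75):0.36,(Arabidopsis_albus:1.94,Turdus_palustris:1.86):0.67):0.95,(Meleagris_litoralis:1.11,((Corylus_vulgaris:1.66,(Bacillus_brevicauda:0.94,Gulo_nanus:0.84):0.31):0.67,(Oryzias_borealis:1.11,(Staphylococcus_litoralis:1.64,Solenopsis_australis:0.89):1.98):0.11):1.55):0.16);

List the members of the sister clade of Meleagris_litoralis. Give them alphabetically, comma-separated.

Meleagris_litoralis attaches to the tree at the node subtending (Meleagris_litoralis,((Corylus_vulgaris,(Bacillus_brevicauda,Gulo_nanus)),(Oryzias_borealis,(Staphylococcus_litoralis,Solenopsis_australis)))).
The other lineage descending from that same node — the sister group — is ((Corylus_vulgaris,(Bacillus_brevicauda,Gulo_nanus)),(Oryzias_borealis,(Staphylococcus_litoralis,Solenopsis_australis))); its 6 tips in alphabetical order are the answer.

Bacillus_brevicauda, Corylus_vulgaris, Gulo_nanus, Oryzias_borealis, Solenopsis_australis, Staphylococcus_litoralis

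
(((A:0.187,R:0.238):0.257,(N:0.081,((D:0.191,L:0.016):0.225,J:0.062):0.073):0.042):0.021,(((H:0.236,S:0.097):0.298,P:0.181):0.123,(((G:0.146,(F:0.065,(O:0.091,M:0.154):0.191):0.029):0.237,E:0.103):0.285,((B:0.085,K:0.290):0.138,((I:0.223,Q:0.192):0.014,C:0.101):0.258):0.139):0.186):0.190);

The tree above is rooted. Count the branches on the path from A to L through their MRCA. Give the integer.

The MRCA of A and L is the node subtending ((A,R),(N,((D,L),J))).
From A up to that node: 2 branches. From L up to the same node: 4 branches. Total: 2 + 4 = 6.

6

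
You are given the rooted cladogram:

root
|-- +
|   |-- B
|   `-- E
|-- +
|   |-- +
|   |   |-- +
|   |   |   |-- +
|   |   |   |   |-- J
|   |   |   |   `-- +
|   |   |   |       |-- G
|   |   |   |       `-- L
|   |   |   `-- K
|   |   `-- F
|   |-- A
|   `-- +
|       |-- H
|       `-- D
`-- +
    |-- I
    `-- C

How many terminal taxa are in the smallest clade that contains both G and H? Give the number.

8

The MRCA of G and H is the node subtending ((((J,(G,L)),K),F),A,(H,D)).
That clade contains 8 terminal taxa: A, D, F, G, H, J, K, L.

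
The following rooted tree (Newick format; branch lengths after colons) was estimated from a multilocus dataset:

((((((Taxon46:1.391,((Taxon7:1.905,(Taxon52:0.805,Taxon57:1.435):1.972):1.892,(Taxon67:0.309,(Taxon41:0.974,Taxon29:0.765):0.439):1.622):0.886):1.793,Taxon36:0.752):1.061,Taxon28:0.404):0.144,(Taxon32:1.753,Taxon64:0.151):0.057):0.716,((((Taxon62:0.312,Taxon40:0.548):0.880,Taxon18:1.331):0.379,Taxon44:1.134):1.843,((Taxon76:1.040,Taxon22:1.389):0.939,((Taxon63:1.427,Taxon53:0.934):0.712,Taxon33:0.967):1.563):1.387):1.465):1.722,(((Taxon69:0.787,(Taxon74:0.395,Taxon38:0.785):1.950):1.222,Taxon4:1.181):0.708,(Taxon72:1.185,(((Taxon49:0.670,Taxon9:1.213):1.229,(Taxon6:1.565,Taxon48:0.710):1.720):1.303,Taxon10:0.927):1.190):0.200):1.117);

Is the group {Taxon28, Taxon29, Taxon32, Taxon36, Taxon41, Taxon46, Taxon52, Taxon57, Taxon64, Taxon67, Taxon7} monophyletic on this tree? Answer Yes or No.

Yes

The most recent common ancestor of these taxa subtends ((((Taxon46,((Taxon7,(Taxon52,Taxon57)),(Taxon67,(Taxon41,Taxon29)))),Taxon36),Taxon28),(Taxon32,Taxon64)).
That clade has exactly 11 tips — every listed taxon and nothing else — so the group is monophyletic.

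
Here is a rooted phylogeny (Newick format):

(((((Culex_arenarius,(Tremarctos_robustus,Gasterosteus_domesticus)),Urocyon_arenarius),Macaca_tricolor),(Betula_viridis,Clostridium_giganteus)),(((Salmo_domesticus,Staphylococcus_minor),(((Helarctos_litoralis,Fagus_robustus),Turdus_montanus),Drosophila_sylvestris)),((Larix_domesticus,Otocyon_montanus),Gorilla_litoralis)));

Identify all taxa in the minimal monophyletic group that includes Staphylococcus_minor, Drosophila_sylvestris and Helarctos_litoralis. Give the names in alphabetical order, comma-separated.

Tracing Staphylococcus_minor: it sits inside (Salmo_domesticus,Staphylococcus_minor).
Tracing Drosophila_sylvestris: it sits inside (((Helarctos_litoralis,Fagus_robustus),Turdus_montanus),Drosophila_sylvestris).
Tracing Helarctos_litoralis: it sits inside (Helarctos_litoralis,Fagus_robustus).
The smallest clade enclosing all 3 is ((Salmo_domesticus,Staphylococcus_minor),(((Helarctos_litoralis,Fagus_robustus),Turdus_montanus),Drosophila_sylvestris)); the answer is its 6 terminal taxa in alphabetical order.

Drosophila_sylvestris, Fagus_robustus, Helarctos_litoralis, Salmo_domesticus, Staphylococcus_minor, Turdus_montanus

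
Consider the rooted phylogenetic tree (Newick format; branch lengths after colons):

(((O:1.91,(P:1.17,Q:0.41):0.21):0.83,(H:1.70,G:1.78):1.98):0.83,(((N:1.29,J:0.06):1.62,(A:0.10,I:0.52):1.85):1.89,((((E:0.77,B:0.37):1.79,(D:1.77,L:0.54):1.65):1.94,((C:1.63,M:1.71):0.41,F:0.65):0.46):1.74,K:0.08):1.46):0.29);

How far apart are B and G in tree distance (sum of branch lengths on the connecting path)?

12.18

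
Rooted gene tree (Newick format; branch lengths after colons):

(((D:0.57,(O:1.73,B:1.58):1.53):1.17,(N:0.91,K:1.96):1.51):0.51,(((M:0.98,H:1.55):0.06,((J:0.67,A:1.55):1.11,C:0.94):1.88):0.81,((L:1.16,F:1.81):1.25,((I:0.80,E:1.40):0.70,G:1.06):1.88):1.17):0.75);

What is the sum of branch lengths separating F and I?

6.44

The path runs F → … → MRCA → … → I; the MRCA is the node subtending ((L,F),((I,E),G)).
Branch lengths along that path: 1.81 + 1.25 + 1.88 + 0.70 + 0.80 = 6.44.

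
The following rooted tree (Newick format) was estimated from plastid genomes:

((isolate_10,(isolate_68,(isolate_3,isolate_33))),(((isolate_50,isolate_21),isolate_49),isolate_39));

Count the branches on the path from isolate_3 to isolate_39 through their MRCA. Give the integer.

The MRCA of isolate_3 and isolate_39 is the root of the tree.
From isolate_3 up to that node: 4 branches. From isolate_39 up to the same node: 2 branches. Total: 4 + 2 = 6.

6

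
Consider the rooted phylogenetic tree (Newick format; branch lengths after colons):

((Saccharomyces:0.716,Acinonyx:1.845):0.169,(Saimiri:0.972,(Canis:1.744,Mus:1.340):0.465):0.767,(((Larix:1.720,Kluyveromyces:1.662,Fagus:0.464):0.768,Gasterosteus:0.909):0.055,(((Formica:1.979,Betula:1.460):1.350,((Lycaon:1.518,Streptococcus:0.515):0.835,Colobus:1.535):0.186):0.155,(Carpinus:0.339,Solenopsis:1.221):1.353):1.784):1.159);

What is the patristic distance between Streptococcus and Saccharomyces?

5.519

The path runs Streptococcus → … → MRCA → … → Saccharomyces; the MRCA is the root of the tree.
Branch lengths along that path: 0.515 + 0.835 + 0.186 + 0.155 + 1.784 + 1.159 + 0.169 + 0.716 = 5.519.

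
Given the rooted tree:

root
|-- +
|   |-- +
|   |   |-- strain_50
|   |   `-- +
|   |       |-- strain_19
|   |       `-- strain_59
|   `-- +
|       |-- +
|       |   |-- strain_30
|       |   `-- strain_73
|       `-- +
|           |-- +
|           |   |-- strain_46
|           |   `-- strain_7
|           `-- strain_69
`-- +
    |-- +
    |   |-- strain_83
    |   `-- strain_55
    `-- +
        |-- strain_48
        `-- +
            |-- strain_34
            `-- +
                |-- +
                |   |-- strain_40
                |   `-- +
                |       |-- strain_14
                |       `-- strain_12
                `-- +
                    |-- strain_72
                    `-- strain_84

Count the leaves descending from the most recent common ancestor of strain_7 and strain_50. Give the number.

8

The MRCA of strain_7 and strain_50 is the node subtending ((strain_50,(strain_19,strain_59)),((strain_30,strain_73),((strain_46,strain_7),strain_69))).
That clade contains 8 terminal taxa: strain_19, strain_30, strain_46, strain_50, strain_59, strain_69, strain_7, strain_73.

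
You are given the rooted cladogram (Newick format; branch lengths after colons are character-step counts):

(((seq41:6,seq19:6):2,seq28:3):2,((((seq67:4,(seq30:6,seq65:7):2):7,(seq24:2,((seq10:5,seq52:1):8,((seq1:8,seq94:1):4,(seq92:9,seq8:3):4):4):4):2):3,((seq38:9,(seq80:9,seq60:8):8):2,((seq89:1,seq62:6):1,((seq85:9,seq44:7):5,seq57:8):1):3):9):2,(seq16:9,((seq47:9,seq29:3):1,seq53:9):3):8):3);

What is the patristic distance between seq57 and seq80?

31

The path runs seq57 → … → MRCA → … → seq80; the MRCA is the node subtending ((seq38,(seq80,seq60)),((seq89,seq62),((seq85,seq44),seq57))).
Branch lengths along that path: 8 + 1 + 3 + 2 + 8 + 9 = 31.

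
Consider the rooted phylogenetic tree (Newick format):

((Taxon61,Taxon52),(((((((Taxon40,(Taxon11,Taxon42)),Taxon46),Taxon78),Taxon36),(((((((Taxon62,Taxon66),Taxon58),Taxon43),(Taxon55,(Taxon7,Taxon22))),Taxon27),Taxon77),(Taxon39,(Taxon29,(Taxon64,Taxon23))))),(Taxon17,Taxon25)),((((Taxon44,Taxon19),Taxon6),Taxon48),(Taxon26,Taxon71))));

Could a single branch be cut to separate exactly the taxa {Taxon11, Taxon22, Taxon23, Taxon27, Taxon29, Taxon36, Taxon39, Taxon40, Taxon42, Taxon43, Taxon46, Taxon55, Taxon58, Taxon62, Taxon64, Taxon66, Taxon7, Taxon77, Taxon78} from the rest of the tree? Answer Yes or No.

Yes

The most recent common ancestor of these taxa subtends (((((Taxon40,(Taxon11,Taxon42)),Taxon46),Taxon78),Taxon36),(((((((Taxon62,Taxon66),Taxon58),Taxon43),(Taxon55,(Taxon7,Taxon22))),Taxon27),Taxon77),(Taxon39,(Taxon29,(Taxon64,Taxon23))))).
That clade has exactly 19 tips — every listed taxon and nothing else — so the group is monophyletic.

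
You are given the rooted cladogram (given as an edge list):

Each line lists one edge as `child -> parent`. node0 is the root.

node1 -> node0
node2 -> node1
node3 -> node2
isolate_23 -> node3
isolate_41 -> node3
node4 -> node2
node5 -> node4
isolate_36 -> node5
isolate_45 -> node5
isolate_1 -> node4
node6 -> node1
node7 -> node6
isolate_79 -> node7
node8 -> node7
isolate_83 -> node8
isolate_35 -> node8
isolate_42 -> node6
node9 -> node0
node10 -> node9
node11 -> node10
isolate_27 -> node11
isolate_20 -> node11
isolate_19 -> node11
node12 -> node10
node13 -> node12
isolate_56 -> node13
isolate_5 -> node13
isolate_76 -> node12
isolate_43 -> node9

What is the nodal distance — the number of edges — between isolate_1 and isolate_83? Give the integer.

7

The MRCA of isolate_1 and isolate_83 is the node subtending (((isolate_23,isolate_41),((isolate_36,isolate_45),isolate_1)),((isolate_79,(isolate_83,isolate_35)),isolate_42)).
From isolate_1 up to that node: 3 branches. From isolate_83 up to the same node: 4 branches. Total: 3 + 4 = 7.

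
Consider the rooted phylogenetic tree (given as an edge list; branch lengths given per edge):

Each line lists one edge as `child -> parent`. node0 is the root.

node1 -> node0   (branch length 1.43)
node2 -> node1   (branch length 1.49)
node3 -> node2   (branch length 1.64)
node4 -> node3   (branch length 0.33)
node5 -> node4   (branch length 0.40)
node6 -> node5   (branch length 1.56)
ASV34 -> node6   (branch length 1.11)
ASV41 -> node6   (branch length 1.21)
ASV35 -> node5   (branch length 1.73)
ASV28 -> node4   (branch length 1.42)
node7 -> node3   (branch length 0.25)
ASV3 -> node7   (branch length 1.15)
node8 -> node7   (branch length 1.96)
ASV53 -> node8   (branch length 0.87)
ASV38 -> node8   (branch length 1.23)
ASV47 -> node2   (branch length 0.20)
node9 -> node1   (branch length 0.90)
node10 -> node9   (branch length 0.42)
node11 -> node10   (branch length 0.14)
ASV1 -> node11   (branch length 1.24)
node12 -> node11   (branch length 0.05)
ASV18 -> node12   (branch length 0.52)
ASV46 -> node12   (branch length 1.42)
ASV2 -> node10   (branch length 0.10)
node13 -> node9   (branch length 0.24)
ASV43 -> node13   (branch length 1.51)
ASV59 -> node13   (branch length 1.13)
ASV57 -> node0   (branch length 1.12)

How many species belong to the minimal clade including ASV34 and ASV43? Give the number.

The MRCA of ASV34 and ASV43 is the node subtending ((((((ASV34,ASV41),ASV35),ASV28),(ASV3,(ASV53,ASV38))),ASV47),(((ASV1,(ASV18,ASV46)),ASV2),(ASV43,ASV59))).
That clade contains 14 terminal taxa: ASV1, ASV18, ASV2, ASV28, ASV3, ASV34, ASV35, ASV38, ASV41, ASV43, ASV46, ASV47, ASV53, ASV59.

14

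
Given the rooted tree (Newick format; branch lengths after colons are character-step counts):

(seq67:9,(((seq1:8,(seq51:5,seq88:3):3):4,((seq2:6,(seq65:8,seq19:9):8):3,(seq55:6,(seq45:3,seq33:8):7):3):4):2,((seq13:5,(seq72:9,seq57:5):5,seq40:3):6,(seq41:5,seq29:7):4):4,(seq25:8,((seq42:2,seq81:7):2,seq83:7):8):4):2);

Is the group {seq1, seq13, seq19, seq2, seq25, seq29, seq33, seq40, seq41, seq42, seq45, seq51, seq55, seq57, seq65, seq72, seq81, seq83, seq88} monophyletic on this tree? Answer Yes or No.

The most recent common ancestor of these taxa subtends (((seq1,(seq51,seq88)),((seq2,(seq65,seq19)),(seq55,(seq45,seq33)))),((seq13,(seq72,seq57),seq40),(seq41,seq29)),(seq25,((seq42,seq81),seq83))).
That clade has exactly 19 tips — every listed taxon and nothing else — so the group is monophyletic.

Yes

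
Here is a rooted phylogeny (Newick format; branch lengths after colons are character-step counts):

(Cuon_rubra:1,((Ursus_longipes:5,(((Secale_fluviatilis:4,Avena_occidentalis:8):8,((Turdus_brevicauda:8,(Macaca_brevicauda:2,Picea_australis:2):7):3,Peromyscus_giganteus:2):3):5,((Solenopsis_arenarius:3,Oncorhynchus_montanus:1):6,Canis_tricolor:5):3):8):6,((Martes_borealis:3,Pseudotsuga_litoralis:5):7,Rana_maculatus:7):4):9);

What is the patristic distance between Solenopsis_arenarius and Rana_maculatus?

37

The path runs Solenopsis_arenarius → … → MRCA → … → Rana_maculatus; the MRCA is the node subtending ((Ursus_longipes,(((Secale_fluviatilis,Avena_occidentalis),((Turdus_brevicauda,(Macaca_brevicauda,Picea_australis)),Peromyscus_giganteus)),((Solenopsis_arenarius,Oncorhynchus_montanus),Canis_tricolor))),((Martes_borealis,Pseudotsuga_litoralis),Rana_maculatus)).
Branch lengths along that path: 3 + 6 + 3 + 8 + 6 + 4 + 7 = 37.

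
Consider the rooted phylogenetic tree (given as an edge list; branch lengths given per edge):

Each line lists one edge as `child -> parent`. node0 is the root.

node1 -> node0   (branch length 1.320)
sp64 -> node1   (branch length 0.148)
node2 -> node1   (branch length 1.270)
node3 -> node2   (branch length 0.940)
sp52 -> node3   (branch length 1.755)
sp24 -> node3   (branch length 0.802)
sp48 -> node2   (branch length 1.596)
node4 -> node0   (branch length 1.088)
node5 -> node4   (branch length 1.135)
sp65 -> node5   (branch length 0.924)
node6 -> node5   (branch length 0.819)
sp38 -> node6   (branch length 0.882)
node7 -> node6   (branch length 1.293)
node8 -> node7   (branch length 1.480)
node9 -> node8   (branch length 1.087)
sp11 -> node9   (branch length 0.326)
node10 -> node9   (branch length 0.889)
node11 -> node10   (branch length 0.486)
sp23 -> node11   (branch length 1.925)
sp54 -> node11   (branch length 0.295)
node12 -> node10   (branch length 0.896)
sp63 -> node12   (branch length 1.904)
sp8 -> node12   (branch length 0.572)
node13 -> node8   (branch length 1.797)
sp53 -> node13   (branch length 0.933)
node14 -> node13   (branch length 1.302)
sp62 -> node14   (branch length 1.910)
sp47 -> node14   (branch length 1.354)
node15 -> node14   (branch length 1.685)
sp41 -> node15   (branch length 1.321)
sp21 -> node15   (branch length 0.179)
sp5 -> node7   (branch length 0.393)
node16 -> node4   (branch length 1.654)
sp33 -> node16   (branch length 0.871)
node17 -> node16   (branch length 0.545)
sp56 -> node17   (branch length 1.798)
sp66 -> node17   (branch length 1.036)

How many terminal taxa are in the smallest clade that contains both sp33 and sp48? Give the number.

20

The MRCA of sp33 and sp48 is the root, so the clade is the entire tree.
That clade contains 20 terminal taxa: sp11, sp21, sp23, sp24, sp33, sp38, sp41, sp47, sp48, sp5, sp52, sp53, sp54, sp56, sp62, sp63, sp64, sp65, sp66, sp8.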